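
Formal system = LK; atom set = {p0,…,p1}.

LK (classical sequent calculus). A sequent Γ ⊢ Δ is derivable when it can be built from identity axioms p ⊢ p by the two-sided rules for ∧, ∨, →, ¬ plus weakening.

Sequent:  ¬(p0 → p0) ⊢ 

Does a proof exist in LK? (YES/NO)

Derivation (root first):
[¬L] ¬(p0 → p0) ⊢ 
  [→R]  ⊢ (p0 → p0)
    [Ax] p0 ⊢ p0

Result: YES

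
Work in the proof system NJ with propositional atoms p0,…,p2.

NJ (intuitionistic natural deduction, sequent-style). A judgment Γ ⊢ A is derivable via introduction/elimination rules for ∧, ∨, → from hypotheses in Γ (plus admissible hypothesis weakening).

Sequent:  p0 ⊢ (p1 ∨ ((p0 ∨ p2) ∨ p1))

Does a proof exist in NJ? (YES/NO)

Proof tree:
[∨I₂] p0 ⊢ (p1 ∨ ((p0 ∨ p2) ∨ p1))
  [∨I₁] p0 ⊢ ((p0 ∨ p2) ∨ p1)
    [∨I₁] p0 ⊢ (p0 ∨ p2)
      [Ax] p0 ⊢ p0

Result: YES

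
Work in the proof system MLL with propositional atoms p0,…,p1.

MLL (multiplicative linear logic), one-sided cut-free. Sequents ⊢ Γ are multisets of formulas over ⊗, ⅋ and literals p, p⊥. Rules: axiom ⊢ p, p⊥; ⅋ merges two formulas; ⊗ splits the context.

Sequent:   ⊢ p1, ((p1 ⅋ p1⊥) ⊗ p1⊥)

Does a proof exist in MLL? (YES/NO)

Derivation (root first):
[⊗]  ⊢ p1, ((p1 ⅋ p1⊥) ⊗ p1⊥)
  [⅋]  ⊢ (p1 ⅋ p1⊥)
    [Ax]  ⊢ p1, p1⊥
  [Ax]  ⊢ p1, p1⊥

Result: YES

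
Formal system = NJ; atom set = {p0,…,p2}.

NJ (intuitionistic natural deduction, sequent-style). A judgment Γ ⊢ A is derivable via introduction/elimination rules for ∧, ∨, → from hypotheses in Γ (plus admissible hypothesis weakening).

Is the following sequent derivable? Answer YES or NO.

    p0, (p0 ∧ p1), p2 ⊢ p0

Derivation (root first):
[Wk] p0, (p0 ∧ p1), p2 ⊢ p0
  [Wk] p0, (p0 ∧ p1) ⊢ p0
    [Ax] p0 ⊢ p0

Result: YES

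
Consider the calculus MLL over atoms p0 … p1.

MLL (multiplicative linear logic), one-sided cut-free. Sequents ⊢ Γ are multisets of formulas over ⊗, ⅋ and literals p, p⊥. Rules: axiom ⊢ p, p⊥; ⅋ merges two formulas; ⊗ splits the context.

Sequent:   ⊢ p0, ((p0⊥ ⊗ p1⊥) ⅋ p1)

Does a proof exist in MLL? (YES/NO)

Derivation trace:
[⅋]  ⊢ p0, ((p0⊥ ⊗ p1⊥) ⅋ p1)
  [⊗]  ⊢ p0, p1, (p0⊥ ⊗ p1⊥)
    [Ax]  ⊢ p0, p0⊥
    [Ax]  ⊢ p1, p1⊥

Result: YES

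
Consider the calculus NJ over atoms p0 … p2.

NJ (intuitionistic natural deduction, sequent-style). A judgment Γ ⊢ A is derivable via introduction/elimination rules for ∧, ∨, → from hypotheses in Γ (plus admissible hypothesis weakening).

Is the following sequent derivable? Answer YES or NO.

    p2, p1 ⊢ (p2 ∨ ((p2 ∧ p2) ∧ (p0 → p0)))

Derivation trace:
[Wk] p2, p1 ⊢ (p2 ∨ ((p2 ∧ p2) ∧ (p0 → p0)))
  [∨I₂] p2 ⊢ (p2 ∨ ((p2 ∧ p2) ∧ (p0 → p0)))
    [∧I] p2 ⊢ ((p2 ∧ p2) ∧ (p0 → p0))
      [∧I] p2 ⊢ (p2 ∧ p2)
        [Ax] p2 ⊢ p2
        [Ax] p2 ⊢ p2
      [→I]  ⊢ (p0 → p0)
        [Ax] p0 ⊢ p0

Result: YES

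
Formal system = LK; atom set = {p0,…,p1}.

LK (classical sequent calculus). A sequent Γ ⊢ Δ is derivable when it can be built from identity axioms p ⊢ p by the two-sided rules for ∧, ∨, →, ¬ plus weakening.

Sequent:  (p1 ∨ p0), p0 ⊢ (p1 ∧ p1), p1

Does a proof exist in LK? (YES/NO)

Enumerate valuations to refute Γ ⊢ Δ:
  v=00: Γ:[(p1 ∨ p0)=F, p0=F] Δ:[(p1 ∧ p1)=F, p1=F] refutes=False
  v=01: Γ:[(p1 ∨ p0)=T, p0=F] Δ:[(p1 ∧ p1)=T, p1=T] refutes=False
  v=10: Γ:[(p1 ∨ p0)=T, p0=T] Δ:[(p1 ∧ p1)=F, p1=F] refutes=True  ← countermodel

Result: NO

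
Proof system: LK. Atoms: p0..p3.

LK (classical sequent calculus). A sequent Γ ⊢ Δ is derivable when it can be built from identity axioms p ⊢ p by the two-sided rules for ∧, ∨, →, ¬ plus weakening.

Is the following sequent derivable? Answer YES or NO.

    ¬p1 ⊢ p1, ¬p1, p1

Derivation trace:
[WR] ¬p1 ⊢ p1, ¬p1, p1
  [¬R] ¬p1 ⊢ p1, ¬p1
    [WR] p1, ¬p1 ⊢ p1
      [¬L] p1, ¬p1 ⊢ 
        [Ax] p1 ⊢ p1

Result: YES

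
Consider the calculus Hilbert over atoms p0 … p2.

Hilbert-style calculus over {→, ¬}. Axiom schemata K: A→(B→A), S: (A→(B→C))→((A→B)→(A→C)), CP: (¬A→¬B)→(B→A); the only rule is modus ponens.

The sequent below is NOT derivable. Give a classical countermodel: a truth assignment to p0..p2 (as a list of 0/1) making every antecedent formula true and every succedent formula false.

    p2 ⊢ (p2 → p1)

Enumerate valuations to refute Γ ⊢ Δ:
  v=000: Γ:[p2=F] Δ:[(p2 → p1)=T] refutes=False
  v=001: Γ:[p2=T] Δ:[(p2 → p1)=F] refutes=True  ← countermodel

Result: [0, 0, 1]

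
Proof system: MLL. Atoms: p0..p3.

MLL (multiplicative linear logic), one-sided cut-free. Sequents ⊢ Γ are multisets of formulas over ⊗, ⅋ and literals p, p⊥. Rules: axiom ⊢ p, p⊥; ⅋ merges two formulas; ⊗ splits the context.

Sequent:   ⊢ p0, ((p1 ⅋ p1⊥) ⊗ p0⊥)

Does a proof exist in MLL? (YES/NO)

Proof tree:
[⊗]  ⊢ p0, ((p1 ⅋ p1⊥) ⊗ p0⊥)
  [⅋]  ⊢ (p1 ⅋ p1⊥)
    [Ax]  ⊢ p1, p1⊥
  [Ax]  ⊢ p0, p0⊥

Result: YES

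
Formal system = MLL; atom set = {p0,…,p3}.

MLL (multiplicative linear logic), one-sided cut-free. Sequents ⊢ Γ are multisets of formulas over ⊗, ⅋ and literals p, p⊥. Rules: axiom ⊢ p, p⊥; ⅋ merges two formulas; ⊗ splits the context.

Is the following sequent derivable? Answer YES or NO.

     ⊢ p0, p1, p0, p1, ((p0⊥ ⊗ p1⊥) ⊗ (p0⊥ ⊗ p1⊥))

Proof tree:
[⊗]  ⊢ p0, p1, p0, p1, ((p0⊥ ⊗ p1⊥) ⊗ (p0⊥ ⊗ p1⊥))
  [⊗]  ⊢ p0, p1, (p0⊥ ⊗ p1⊥)
    [Ax]  ⊢ p0, p0⊥
    [Ax]  ⊢ p1, p1⊥
  [⊗]  ⊢ p0, p1, (p0⊥ ⊗ p1⊥)
    [Ax]  ⊢ p0, p0⊥
    [Ax]  ⊢ p1, p1⊥

Result: YES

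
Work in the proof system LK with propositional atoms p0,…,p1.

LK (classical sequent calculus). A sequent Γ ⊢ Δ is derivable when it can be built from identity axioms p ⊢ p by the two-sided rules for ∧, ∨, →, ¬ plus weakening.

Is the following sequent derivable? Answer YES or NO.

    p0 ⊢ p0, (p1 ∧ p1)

Proof tree:
[∧R] p0 ⊢ p0, (p1 ∧ p1)
  [WR] p0 ⊢ p0, p1
    [Ax] p0 ⊢ p0
  [WR] p0 ⊢ p0, p1
    [Ax] p0 ⊢ p0

Result: YES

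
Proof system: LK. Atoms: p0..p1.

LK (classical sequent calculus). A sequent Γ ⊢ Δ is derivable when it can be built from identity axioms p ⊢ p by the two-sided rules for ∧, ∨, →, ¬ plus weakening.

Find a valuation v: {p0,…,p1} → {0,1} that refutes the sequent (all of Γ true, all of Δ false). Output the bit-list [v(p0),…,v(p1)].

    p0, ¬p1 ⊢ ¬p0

Search for a countermodel by truth-table:
  v=00: Γ:[p0=F, ¬p1=T] Δ:[¬p0=T] refutes=False
  v=01: Γ:[p0=F, ¬p1=F] Δ:[¬p0=T] refutes=False
  v=10: Γ:[p0=T, ¬p1=T] Δ:[¬p0=F] refutes=True  ← countermodel

Result: [1, 0]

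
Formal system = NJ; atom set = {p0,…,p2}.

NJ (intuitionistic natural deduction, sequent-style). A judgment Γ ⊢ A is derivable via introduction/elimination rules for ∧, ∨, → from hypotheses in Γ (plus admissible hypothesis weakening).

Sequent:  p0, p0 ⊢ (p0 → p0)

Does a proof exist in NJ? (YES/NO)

Proof tree:
[Wk] p0, p0 ⊢ (p0 → p0)
  [→I] p0 ⊢ (p0 → p0)
    [Wk] p0, p0 ⊢ p0
      [Ax] p0 ⊢ p0

Result: YES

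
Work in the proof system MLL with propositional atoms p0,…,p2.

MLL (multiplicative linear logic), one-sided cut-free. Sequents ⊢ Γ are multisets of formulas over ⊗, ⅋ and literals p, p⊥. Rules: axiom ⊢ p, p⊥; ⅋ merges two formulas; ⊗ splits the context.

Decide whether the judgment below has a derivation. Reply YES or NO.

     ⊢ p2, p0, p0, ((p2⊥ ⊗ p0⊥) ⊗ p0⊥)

Derivation trace:
[⊗]  ⊢ p2, p0, p0, ((p2⊥ ⊗ p0⊥) ⊗ p0⊥)
  [⊗]  ⊢ p2, p0, (p2⊥ ⊗ p0⊥)
    [Ax]  ⊢ p2, p2⊥
    [Ax]  ⊢ p0, p0⊥
  [Ax]  ⊢ p0, p0⊥

Result: YES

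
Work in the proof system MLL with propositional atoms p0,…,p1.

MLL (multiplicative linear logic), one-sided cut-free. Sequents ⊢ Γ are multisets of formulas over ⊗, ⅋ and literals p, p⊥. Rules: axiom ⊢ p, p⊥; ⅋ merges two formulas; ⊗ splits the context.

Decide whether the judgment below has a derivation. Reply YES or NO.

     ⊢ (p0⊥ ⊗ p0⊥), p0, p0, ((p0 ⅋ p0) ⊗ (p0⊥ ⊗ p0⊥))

Proof tree:
[⊗]  ⊢ (p0⊥ ⊗ p0⊥), p0, p0, ((p0 ⅋ p0) ⊗ (p0⊥ ⊗ p0⊥))
  [⅋]  ⊢ (p0⊥ ⊗ p0⊥), (p0 ⅋ p0)
    [⊗]  ⊢ p0, p0, (p0⊥ ⊗ p0⊥)
      [Ax]  ⊢ p0, p0⊥
      [Ax]  ⊢ p0, p0⊥
  [⊗]  ⊢ p0, p0, (p0⊥ ⊗ p0⊥)
    [Ax]  ⊢ p0, p0⊥
    [Ax]  ⊢ p0, p0⊥

Result: YES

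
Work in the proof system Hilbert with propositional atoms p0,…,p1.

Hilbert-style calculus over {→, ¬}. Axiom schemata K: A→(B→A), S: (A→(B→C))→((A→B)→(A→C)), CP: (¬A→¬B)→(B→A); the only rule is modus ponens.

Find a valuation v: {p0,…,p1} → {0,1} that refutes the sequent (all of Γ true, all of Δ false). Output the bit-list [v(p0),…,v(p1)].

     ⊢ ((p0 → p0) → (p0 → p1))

Truth-table refutation:
  v=00: Γ:[] Δ:[((p0 → p0) → (p0 → p1))=T] refutes=False
  v=01: Γ:[] Δ:[((p0 → p0) → (p0 → p1))=T] refutes=False
  v=10: Γ:[] Δ:[((p0 → p0) → (p0 → p1))=F] refutes=True  ← countermodel

Result: [1, 0]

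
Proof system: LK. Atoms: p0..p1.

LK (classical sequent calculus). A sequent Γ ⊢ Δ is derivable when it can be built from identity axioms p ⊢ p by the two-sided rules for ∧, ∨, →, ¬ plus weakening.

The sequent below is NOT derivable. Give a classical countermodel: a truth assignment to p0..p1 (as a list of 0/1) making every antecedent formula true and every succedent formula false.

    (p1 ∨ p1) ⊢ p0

Enumerate valuations to refute Γ ⊢ Δ:
  v=00: Γ:[(p1 ∨ p1)=F] Δ:[p0=F] refutes=False
  v=01: Γ:[(p1 ∨ p1)=T] Δ:[p0=F] refutes=True  ← countermodel

Result: [0, 1]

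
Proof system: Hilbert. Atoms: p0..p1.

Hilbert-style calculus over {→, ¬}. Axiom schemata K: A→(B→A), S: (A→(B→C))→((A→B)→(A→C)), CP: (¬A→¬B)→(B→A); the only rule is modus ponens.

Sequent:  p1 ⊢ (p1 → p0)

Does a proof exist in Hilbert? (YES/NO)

Truth-table refutation:
  v=00: Γ:[p1=F] Δ:[(p1 → p0)=T] refutes=False
  v=01: Γ:[p1=T] Δ:[(p1 → p0)=F] refutes=True  ← countermodel

Result: NO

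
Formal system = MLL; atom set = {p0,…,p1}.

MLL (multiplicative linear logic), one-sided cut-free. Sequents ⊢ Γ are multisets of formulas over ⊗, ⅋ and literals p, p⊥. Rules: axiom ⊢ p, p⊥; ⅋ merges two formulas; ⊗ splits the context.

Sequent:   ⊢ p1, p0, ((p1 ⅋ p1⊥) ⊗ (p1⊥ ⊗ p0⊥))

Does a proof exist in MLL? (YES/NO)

Derivation (root first):
[⊗]  ⊢ p1, p0, ((p1 ⅋ p1⊥) ⊗ (p1⊥ ⊗ p0⊥))
  [⅋]  ⊢ (p1 ⅋ p1⊥)
    [Ax]  ⊢ p1, p1⊥
  [⊗]  ⊢ p1, p0, (p1⊥ ⊗ p0⊥)
    [Ax]  ⊢ p1, p1⊥
    [Ax]  ⊢ p0, p0⊥

Result: YES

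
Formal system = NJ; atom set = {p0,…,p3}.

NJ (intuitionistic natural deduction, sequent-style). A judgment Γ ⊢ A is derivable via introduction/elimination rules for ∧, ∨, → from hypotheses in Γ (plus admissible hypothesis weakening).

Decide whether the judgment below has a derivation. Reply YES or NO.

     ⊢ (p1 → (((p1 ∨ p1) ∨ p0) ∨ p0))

Derivation trace:
[→I]  ⊢ (p1 → (((p1 ∨ p1) ∨ p0) ∨ p0))
  [∨I₁] p1 ⊢ (((p1 ∨ p1) ∨ p0) ∨ p0)
    [∨I₁] p1 ⊢ ((p1 ∨ p1) ∨ p0)
      [∨I₁] p1 ⊢ (p1 ∨ p1)
        [Ax] p1 ⊢ p1

Result: YES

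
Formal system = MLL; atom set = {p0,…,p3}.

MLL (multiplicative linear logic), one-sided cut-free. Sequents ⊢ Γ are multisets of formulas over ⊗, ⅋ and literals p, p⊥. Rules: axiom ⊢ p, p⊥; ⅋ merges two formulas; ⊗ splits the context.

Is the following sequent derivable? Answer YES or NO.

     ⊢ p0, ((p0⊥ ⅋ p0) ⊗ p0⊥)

Derivation trace:
[⊗]  ⊢ p0, ((p0⊥ ⅋ p0) ⊗ p0⊥)
  [⅋]  ⊢ (p0⊥ ⅋ p0)
    [Ax]  ⊢ p0, p0⊥
  [Ax]  ⊢ p0, p0⊥

Result: YES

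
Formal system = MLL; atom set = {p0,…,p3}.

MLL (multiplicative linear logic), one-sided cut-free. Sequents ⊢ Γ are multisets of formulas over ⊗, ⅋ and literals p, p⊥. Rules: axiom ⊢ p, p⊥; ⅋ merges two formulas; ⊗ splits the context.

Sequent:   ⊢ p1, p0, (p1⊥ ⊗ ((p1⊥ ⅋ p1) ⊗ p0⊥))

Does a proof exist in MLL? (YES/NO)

Proof tree:
[⊗]  ⊢ p1, p0, (p1⊥ ⊗ ((p1⊥ ⅋ p1) ⊗ p0⊥))
  [Ax]  ⊢ p1, p1⊥
  [⊗]  ⊢ p0, ((p1⊥ ⅋ p1) ⊗ p0⊥)
    [⅋]  ⊢ (p1⊥ ⅋ p1)
      [Ax]  ⊢ p1, p1⊥
    [Ax]  ⊢ p0, p0⊥

Result: YES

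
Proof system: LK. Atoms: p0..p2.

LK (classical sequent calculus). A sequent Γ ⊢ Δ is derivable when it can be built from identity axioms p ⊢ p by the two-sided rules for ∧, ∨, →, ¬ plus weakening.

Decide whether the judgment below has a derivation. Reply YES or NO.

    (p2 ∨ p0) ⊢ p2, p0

Derivation (root first):
[∨L] (p2 ∨ p0) ⊢ p2, p0
  [WR] p2 ⊢ p2, p2
    [Ax] p2 ⊢ p2
  [Ax] p0 ⊢ p0

Result: YES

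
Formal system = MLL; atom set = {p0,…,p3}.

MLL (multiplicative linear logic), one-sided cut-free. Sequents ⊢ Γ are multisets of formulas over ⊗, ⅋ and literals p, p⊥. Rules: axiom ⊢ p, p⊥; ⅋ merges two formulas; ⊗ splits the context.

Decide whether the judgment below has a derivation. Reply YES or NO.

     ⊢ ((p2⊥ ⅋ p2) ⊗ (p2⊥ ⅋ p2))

Derivation (root first):
[⊗]  ⊢ ((p2⊥ ⅋ p2) ⊗ (p2⊥ ⅋ p2))
  [⅋]  ⊢ (p2⊥ ⅋ p2)
    [Ax]  ⊢ p2, p2⊥
  [⅋]  ⊢ (p2⊥ ⅋ p2)
    [Ax]  ⊢ p2, p2⊥

Result: YES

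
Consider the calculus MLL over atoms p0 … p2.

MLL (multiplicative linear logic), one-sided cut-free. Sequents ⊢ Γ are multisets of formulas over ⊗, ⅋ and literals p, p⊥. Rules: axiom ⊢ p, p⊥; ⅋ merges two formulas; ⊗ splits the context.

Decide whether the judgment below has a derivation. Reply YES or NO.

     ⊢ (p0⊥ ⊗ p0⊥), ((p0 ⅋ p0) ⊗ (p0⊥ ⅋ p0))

Derivation (root first):
[⊗]  ⊢ (p0⊥ ⊗ p0⊥), ((p0 ⅋ p0) ⊗ (p0⊥ ⅋ p0))
  [⅋]  ⊢ (p0⊥ ⊗ p0⊥), (p0 ⅋ p0)
    [⊗]  ⊢ p0, p0, (p0⊥ ⊗ p0⊥)
      [Ax]  ⊢ p0, p0⊥
      [Ax]  ⊢ p0, p0⊥
  [⅋]  ⊢ (p0⊥ ⅋ p0)
    [Ax]  ⊢ p0, p0⊥

Result: YES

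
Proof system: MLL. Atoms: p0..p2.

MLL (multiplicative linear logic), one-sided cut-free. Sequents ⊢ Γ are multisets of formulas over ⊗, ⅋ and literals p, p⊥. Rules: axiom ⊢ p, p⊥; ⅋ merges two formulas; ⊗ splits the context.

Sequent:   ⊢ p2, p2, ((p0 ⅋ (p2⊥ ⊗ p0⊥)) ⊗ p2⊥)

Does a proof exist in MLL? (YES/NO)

Proof tree:
[⊗]  ⊢ p2, p2, ((p0 ⅋ (p2⊥ ⊗ p0⊥)) ⊗ p2⊥)
  [⅋]  ⊢ p2, (p0 ⅋ (p2⊥ ⊗ p0⊥))
    [⊗]  ⊢ p2, p0, (p2⊥ ⊗ p0⊥)
      [Ax]  ⊢ p2, p2⊥
      [Ax]  ⊢ p0, p0⊥
  [Ax]  ⊢ p2, p2⊥

Result: YES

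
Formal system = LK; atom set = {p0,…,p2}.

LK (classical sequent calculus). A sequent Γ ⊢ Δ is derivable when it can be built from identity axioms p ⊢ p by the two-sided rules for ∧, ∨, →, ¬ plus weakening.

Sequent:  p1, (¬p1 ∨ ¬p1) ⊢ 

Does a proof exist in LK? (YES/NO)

Derivation trace:
[∨L] p1, (¬p1 ∨ ¬p1) ⊢ 
  [¬L] p1, ¬p1 ⊢ 
    [Ax] p1 ⊢ p1
  [¬L] p1, ¬p1 ⊢ 
    [Ax] p1 ⊢ p1

Result: YES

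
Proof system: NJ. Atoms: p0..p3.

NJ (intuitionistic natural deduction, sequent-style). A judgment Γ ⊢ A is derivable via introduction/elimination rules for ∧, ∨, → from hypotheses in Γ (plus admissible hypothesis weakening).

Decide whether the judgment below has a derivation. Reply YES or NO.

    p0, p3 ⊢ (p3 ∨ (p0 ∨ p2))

Proof tree:
[∨I₂] p0, p3 ⊢ (p3 ∨ (p0 ∨ p2))
  [∨I₁] p0, p3 ⊢ (p0 ∨ p2)
    [Wk] p0, p3 ⊢ p0
      [Ax] p0 ⊢ p0

Result: YES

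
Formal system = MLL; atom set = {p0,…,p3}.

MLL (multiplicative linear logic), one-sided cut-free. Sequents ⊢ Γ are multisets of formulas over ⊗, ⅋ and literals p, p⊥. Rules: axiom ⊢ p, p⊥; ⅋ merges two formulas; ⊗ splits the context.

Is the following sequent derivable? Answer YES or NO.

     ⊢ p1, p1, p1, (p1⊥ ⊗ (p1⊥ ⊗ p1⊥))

Derivation trace:
[⊗]  ⊢ p1, p1, p1, (p1⊥ ⊗ (p1⊥ ⊗ p1⊥))
  [Ax]  ⊢ p1, p1⊥
  [⊗]  ⊢ p1, p1, (p1⊥ ⊗ p1⊥)
    [Ax]  ⊢ p1, p1⊥
    [Ax]  ⊢ p1, p1⊥

Result: YES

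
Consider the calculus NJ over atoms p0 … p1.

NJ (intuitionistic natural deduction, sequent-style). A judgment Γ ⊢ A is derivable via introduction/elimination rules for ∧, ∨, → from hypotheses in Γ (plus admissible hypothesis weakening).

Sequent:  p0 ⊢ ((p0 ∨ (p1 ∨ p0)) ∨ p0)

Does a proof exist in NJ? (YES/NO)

Derivation trace:
[∨I₁] p0 ⊢ ((p0 ∨ (p1 ∨ p0)) ∨ p0)
  [∨I₂] p0 ⊢ (p0 ∨ (p1 ∨ p0))
    [∨I₂] p0 ⊢ (p1 ∨ p0)
      [Ax] p0 ⊢ p0

Result: YES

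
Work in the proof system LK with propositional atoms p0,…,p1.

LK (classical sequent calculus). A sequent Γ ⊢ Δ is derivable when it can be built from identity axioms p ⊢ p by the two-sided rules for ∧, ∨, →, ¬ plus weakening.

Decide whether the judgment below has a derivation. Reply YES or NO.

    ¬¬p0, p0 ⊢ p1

Enumerate valuations to refute Γ ⊢ Δ:
  v=00: Γ:[¬¬p0=F, p0=F] Δ:[p1=F] refutes=False
  v=01: Γ:[¬¬p0=F, p0=F] Δ:[p1=T] refutes=False
  v=10: Γ:[¬¬p0=T, p0=T] Δ:[p1=F] refutes=True  ← countermodel

Result: NO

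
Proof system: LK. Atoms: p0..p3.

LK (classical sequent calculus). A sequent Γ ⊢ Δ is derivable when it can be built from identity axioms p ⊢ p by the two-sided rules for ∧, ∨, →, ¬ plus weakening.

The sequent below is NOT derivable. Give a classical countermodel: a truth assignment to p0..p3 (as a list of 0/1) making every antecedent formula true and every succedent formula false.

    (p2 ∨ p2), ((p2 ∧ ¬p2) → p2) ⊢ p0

Search for a countermodel by truth-table:
  v=0000: Γ:[(p2 ∨ p2)=F, ((p2 ∧ ¬p2) → p2)=T] Δ:[p0=F] refutes=False
  v=0001: Γ:[(p2 ∨ p2)=F, ((p2 ∧ ¬p2) → p2)=T] Δ:[p0=F] refutes=False
  v=0010: Γ:[(p2 ∨ p2)=T, ((p2 ∧ ¬p2) → p2)=T] Δ:[p0=F] refutes=True  ← countermodel

Result: [0, 0, 1, 0]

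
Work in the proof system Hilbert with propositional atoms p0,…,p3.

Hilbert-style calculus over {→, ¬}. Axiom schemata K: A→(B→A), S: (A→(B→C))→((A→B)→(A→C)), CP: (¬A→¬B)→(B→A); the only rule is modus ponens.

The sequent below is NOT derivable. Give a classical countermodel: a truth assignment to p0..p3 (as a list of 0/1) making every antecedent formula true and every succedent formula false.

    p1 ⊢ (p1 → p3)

Truth-table refutation:
  v=0000: Γ:[p1=F] Δ:[(p1 → p3)=T] refutes=False
  v=0001: Γ:[p1=F] Δ:[(p1 → p3)=T] refutes=False
  v=0010: Γ:[p1=F] Δ:[(p1 → p3)=T] refutes=False
  v=0011: Γ:[p1=F] Δ:[(p1 → p3)=T] refutes=False
  v=0100: Γ:[p1=T] Δ:[(p1 → p3)=F] refutes=True  ← countermodel

Result: [0, 1, 0, 0]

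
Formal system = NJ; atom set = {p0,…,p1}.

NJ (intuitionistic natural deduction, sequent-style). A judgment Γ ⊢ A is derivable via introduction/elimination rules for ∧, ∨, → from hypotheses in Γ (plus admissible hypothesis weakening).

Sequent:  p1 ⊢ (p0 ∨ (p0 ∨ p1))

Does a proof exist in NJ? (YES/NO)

Derivation (root first):
[∨I₂] p1 ⊢ (p0 ∨ (p0 ∨ p1))
  [∨I₂] p1 ⊢ (p0 ∨ p1)
    [Ax] p1 ⊢ p1

Result: YES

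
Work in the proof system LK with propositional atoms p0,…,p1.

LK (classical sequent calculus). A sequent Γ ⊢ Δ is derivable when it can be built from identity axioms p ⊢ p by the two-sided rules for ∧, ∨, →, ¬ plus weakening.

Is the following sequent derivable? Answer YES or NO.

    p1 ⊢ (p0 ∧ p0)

Truth-table refutation:
  v=00: Γ:[p1=F] Δ:[(p0 ∧ p0)=F] refutes=False
  v=01: Γ:[p1=T] Δ:[(p0 ∧ p0)=F] refutes=True  ← countermodel

Result: NO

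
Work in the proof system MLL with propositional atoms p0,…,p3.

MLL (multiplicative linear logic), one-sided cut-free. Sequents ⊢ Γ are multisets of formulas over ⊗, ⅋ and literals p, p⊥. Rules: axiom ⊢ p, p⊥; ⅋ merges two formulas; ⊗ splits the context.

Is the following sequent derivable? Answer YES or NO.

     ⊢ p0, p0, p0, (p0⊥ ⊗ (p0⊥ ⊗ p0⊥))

Derivation (root first):
[⊗]  ⊢ p0, p0, p0, (p0⊥ ⊗ (p0⊥ ⊗ p0⊥))
  [Ax]  ⊢ p0, p0⊥
  [⊗]  ⊢ p0, p0, (p0⊥ ⊗ p0⊥)
    [Ax]  ⊢ p0, p0⊥
    [Ax]  ⊢ p0, p0⊥

Result: YES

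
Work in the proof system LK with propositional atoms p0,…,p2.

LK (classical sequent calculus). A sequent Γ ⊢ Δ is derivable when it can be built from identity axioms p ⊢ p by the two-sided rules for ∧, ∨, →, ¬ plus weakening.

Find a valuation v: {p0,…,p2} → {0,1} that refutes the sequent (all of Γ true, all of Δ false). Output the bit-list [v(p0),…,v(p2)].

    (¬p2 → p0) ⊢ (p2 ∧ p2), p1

Enumerate valuations to refute Γ ⊢ Δ:
  v=000: Γ:[(¬p2 → p0)=F] Δ:[(p2 ∧ p2)=F, p1=F] refutes=False
  v=001: Γ:[(¬p2 → p0)=T] Δ:[(p2 ∧ p2)=T, p1=F] refutes=False
  v=010: Γ:[(¬p2 → p0)=F] Δ:[(p2 ∧ p2)=F, p1=T] refutes=False
  v=011: Γ:[(¬p2 → p0)=T] Δ:[(p2 ∧ p2)=T, p1=T] refutes=False
  v=100: Γ:[(¬p2 → p0)=T] Δ:[(p2 ∧ p2)=F, p1=F] refutes=True  ← countermodel

Result: [1, 0, 0]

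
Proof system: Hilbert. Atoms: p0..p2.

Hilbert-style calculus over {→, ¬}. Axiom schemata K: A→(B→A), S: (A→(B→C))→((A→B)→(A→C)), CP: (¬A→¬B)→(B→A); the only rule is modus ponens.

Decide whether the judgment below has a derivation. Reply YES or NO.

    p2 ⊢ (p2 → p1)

Search for a countermodel by truth-table:
  v=000: Γ:[p2=F] Δ:[(p2 → p1)=T] refutes=False
  v=001: Γ:[p2=T] Δ:[(p2 → p1)=F] refutes=True  ← countermodel

Result: NO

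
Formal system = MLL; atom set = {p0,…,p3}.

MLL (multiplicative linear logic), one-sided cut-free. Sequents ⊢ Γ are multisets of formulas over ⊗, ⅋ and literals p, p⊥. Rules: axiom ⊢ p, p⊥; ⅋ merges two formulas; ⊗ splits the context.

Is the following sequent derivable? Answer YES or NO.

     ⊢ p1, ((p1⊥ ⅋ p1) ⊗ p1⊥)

Derivation trace:
[⊗]  ⊢ p1, ((p1⊥ ⅋ p1) ⊗ p1⊥)
  [⅋]  ⊢ (p1⊥ ⅋ p1)
    [Ax]  ⊢ p1, p1⊥
  [Ax]  ⊢ p1, p1⊥

Result: YES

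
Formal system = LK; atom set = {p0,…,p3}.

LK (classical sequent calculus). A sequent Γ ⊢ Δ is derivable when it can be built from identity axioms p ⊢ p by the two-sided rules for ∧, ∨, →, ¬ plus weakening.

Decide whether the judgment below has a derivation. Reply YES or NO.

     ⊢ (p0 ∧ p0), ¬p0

Proof tree:
[¬R]  ⊢ (p0 ∧ p0), ¬p0
  [∧R] p0 ⊢ (p0 ∧ p0)
    [Ax] p0 ⊢ p0
    [Ax] p0 ⊢ p0

Result: YES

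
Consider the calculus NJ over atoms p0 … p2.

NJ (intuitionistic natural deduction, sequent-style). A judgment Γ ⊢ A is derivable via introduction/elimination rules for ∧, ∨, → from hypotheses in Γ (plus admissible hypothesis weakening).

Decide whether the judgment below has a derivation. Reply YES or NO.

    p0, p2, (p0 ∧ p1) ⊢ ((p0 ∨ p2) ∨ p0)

Derivation trace:
[Wk] p0, p2, (p0 ∧ p1) ⊢ ((p0 ∨ p2) ∨ p0)
  [∨I₁] p0, p2 ⊢ ((p0 ∨ p2) ∨ p0)
    [Wk] p0, p2 ⊢ (p0 ∨ p2)
      [∨I₁] p0 ⊢ (p0 ∨ p2)
        [Ax] p0 ⊢ p0

Result: YES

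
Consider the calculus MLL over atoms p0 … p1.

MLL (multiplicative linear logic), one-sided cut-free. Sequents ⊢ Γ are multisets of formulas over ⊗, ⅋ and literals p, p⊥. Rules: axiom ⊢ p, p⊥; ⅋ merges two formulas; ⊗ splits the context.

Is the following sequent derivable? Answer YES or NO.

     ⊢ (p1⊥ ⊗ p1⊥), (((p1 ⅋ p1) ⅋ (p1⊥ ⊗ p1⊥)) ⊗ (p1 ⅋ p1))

Proof tree:
[⊗]  ⊢ (p1⊥ ⊗ p1⊥), (((p1 ⅋ p1) ⅋ (p1⊥ ⊗ p1⊥)) ⊗ (p1 ⅋ p1))
  [⅋]  ⊢ ((p1 ⅋ p1) ⅋ (p1⊥ ⊗ p1⊥))
    [⅋]  ⊢ (p1⊥ ⊗ p1⊥), (p1 ⅋ p1)
      [⊗]  ⊢ p1, p1, (p1⊥ ⊗ p1⊥)
        [Ax]  ⊢ p1, p1⊥
        [Ax]  ⊢ p1, p1⊥
  [⅋]  ⊢ (p1⊥ ⊗ p1⊥), (p1 ⅋ p1)
    [⊗]  ⊢ p1, p1, (p1⊥ ⊗ p1⊥)
      [Ax]  ⊢ p1, p1⊥
      [Ax]  ⊢ p1, p1⊥

Result: YES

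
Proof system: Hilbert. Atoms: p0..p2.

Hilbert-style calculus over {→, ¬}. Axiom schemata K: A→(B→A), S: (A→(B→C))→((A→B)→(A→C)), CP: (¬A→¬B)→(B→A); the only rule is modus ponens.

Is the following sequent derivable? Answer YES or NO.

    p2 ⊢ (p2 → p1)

Search for a countermodel by truth-table:
  v=000: Γ:[p2=F] Δ:[(p2 → p1)=T] refutes=False
  v=001: Γ:[p2=T] Δ:[(p2 → p1)=F] refutes=True  ← countermodel

Result: NO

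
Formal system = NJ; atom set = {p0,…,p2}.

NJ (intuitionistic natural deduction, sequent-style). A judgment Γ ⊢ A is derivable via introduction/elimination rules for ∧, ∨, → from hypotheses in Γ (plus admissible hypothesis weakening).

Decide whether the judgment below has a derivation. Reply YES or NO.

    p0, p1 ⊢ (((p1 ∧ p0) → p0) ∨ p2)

Proof tree:
[∨I₁] p0, p1 ⊢ (((p1 ∧ p0) → p0) ∨ p2)
  [→I] p0, p1 ⊢ ((p1 ∧ p0) → p0)
    [Wk] p0, (p1 ∧ p0), p1 ⊢ p0
      [Wk] p0, (p1 ∧ p0) ⊢ p0
        [Ax] p0 ⊢ p0

Result: YES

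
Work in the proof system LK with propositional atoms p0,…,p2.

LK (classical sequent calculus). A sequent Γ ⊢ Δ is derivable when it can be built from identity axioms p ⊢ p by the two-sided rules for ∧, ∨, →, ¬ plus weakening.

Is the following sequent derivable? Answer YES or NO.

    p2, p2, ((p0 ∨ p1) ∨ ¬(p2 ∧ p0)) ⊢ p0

Truth-table refutation:
  v=000: Γ:[p2=F, p2=F, ((p0 ∨ p1) ∨ ¬(p2 ∧ p0))=T] Δ:[p0=F] refutes=False
  v=001: Γ:[p2=T, p2=T, ((p0 ∨ p1) ∨ ¬(p2 ∧ p0))=T] Δ:[p0=F] refutes=True  ← countermodel

Result: NO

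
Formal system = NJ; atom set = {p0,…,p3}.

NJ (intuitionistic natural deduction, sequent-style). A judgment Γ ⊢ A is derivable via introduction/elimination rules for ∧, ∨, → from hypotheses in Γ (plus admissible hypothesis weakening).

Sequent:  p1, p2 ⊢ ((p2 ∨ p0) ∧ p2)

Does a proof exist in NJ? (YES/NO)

Derivation (root first):
[∧I] p1, p2 ⊢ ((p2 ∨ p0) ∧ p2)
  [∨I₁] p2, p1, p1 ⊢ (p2 ∨ p0)
    [Wk] p2, p1, p1 ⊢ p2
      [Wk] p2, p1 ⊢ p2
        [Ax] p2 ⊢ p2
  [Ax] p2 ⊢ p2

Result: YES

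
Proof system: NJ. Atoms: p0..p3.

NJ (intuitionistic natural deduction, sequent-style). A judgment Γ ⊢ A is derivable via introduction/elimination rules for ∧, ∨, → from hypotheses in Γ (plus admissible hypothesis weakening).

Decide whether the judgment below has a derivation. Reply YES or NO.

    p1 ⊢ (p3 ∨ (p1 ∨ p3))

Proof tree:
[∨I₂] p1 ⊢ (p3 ∨ (p1 ∨ p3))
  [∨I₁] p1 ⊢ (p1 ∨ p3)
    [Ax] p1 ⊢ p1

Result: YES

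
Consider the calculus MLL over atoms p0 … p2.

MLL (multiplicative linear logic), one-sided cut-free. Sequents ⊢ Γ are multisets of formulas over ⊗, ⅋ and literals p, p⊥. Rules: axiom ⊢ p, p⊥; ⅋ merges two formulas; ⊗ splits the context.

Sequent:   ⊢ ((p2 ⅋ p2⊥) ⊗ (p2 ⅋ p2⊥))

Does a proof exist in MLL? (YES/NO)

Derivation (root first):
[⊗]  ⊢ ((p2 ⅋ p2⊥) ⊗ (p2 ⅋ p2⊥))
  [⅋]  ⊢ (p2 ⅋ p2⊥)
    [Ax]  ⊢ p2, p2⊥
  [⅋]  ⊢ (p2 ⅋ p2⊥)
    [Ax]  ⊢ p2, p2⊥

Result: YES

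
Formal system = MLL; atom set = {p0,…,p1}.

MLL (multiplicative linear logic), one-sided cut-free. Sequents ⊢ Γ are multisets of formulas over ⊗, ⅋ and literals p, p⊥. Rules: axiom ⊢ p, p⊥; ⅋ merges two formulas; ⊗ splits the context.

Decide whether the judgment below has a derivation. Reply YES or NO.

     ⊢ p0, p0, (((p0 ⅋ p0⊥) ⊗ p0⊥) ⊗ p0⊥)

Derivation (root first):
[⊗]  ⊢ p0, p0, (((p0 ⅋ p0⊥) ⊗ p0⊥) ⊗ p0⊥)
  [⊗]  ⊢ p0, ((p0 ⅋ p0⊥) ⊗ p0⊥)
    [⅋]  ⊢ (p0 ⅋ p0⊥)
      [Ax]  ⊢ p0, p0⊥
    [Ax]  ⊢ p0, p0⊥
  [Ax]  ⊢ p0, p0⊥

Result: YES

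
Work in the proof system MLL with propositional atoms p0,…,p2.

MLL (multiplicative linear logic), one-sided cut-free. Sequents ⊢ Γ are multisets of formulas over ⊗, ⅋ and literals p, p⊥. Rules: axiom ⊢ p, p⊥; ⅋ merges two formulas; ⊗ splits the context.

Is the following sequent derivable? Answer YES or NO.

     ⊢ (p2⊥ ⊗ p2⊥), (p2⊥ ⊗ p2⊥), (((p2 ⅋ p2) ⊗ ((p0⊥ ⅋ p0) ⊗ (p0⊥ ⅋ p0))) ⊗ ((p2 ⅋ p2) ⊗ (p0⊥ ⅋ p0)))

Derivation trace:
[⊗]  ⊢ (p2⊥ ⊗ p2⊥), (p2⊥ ⊗ p2⊥), (((p2 ⅋ p2) ⊗ ((p0⊥ ⅋ p0) ⊗ (p0⊥ ⅋ p0))) ⊗ ((p2 ⅋ p2) ⊗ (p0⊥ ⅋ p0)))
  [⊗]  ⊢ (p2⊥ ⊗ p2⊥), ((p2 ⅋ p2) ⊗ ((p0⊥ ⅋ p0) ⊗ (p0⊥ ⅋ p0)))
    [⅋]  ⊢ (p2⊥ ⊗ p2⊥), (p2 ⅋ p2)
      [⊗]  ⊢ p2, p2, (p2⊥ ⊗ p2⊥)
        [Ax]  ⊢ p2, p2⊥
        [Ax]  ⊢ p2, p2⊥
    [⊗]  ⊢ ((p0⊥ ⅋ p0) ⊗ (p0⊥ ⅋ p0))
      [⅋]  ⊢ (p0⊥ ⅋ p0)
        [Ax]  ⊢ p0, p0⊥
      [⅋]  ⊢ (p0⊥ ⅋ p0)
        [Ax]  ⊢ p0, p0⊥
  [⊗]  ⊢ (p2⊥ ⊗ p2⊥), ((p2 ⅋ p2) ⊗ (p0⊥ ⅋ p0))
    [⅋]  ⊢ (p2⊥ ⊗ p2⊥), (p2 ⅋ p2)
      [⊗]  ⊢ p2, p2, (p2⊥ ⊗ p2⊥)
        [Ax]  ⊢ p2, p2⊥
        [Ax]  ⊢ p2, p2⊥
    [⅋]  ⊢ (p0⊥ ⅋ p0)
      [Ax]  ⊢ p0, p0⊥

Result: YES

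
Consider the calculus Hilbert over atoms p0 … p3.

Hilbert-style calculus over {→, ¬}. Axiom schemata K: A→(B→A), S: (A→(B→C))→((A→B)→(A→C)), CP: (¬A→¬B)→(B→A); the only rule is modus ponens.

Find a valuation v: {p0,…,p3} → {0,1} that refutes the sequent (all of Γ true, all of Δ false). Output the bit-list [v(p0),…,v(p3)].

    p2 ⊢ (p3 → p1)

Truth-table refutation:
  v=0000: Γ:[p2=F] Δ:[(p3 → p1)=T] refutes=False
  v=0001: Γ:[p2=F] Δ:[(p3 → p1)=F] refutes=False
  v=0010: Γ:[p2=T] Δ:[(p3 → p1)=T] refutes=False
  v=0011: Γ:[p2=T] Δ:[(p3 → p1)=F] refutes=True  ← countermodel

Result: [0, 0, 1, 1]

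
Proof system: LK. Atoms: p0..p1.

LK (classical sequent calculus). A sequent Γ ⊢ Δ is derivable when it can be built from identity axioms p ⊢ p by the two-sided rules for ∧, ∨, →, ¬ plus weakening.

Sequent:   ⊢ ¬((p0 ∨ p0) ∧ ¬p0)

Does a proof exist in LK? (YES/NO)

Derivation (root first):
[¬R]  ⊢ ¬((p0 ∨ p0) ∧ ¬p0)
  [∧L] ((p0 ∨ p0) ∧ ¬p0) ⊢ 
    [¬L] (p0 ∨ p0), ¬p0 ⊢ 
      [∨L] (p0 ∨ p0) ⊢ p0
        [Ax] p0 ⊢ p0
        [Ax] p0 ⊢ p0

Result: YES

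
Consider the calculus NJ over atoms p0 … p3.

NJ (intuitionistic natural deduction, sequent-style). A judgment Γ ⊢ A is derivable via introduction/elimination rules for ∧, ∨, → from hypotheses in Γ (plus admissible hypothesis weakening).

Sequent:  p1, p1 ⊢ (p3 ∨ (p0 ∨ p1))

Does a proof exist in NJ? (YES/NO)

Proof tree:
[∨I₂] p1, p1 ⊢ (p3 ∨ (p0 ∨ p1))
  [∨I₂] p1, p1 ⊢ (p0 ∨ p1)
    [Wk] p1, p1 ⊢ p1
      [Ax] p1 ⊢ p1

Result: YES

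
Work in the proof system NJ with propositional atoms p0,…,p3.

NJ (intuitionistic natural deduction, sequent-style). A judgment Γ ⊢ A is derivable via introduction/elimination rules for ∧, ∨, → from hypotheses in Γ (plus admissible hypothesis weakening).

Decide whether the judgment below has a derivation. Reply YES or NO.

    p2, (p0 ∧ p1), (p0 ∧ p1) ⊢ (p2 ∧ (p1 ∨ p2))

Derivation (root first):
[Wk] p2, (p0 ∧ p1), (p0 ∧ p1) ⊢ (p2 ∧ (p1 ∨ p2))
  [Wk] p2, (p0 ∧ p1) ⊢ (p2 ∧ (p1 ∨ p2))
    [∧I] p2 ⊢ (p2 ∧ (p1 ∨ p2))
      [Ax] p2 ⊢ p2
      [∨I₂] p2 ⊢ (p1 ∨ p2)
        [Ax] p2 ⊢ p2

Result: YES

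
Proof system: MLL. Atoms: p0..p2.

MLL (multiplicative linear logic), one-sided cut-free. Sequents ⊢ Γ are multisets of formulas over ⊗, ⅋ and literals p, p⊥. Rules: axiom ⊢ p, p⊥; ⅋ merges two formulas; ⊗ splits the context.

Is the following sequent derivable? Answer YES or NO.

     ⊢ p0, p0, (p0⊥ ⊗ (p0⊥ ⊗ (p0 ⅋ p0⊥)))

Proof tree:
[⊗]  ⊢ p0, p0, (p0⊥ ⊗ (p0⊥ ⊗ (p0 ⅋ p0⊥)))
  [Ax]  ⊢ p0, p0⊥
  [⊗]  ⊢ p0, (p0⊥ ⊗ (p0 ⅋ p0⊥))
    [Ax]  ⊢ p0, p0⊥
    [⅋]  ⊢ (p0 ⅋ p0⊥)
      [Ax]  ⊢ p0, p0⊥

Result: YES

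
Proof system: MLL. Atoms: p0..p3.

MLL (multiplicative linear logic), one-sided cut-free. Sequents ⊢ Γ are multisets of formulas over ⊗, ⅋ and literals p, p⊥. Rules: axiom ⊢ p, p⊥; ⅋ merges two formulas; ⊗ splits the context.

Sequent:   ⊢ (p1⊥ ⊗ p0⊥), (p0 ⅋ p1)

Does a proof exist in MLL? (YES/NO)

Proof tree:
[⅋]  ⊢ (p1⊥ ⊗ p0⊥), (p0 ⅋ p1)
  [⊗]  ⊢ p1, p0, (p1⊥ ⊗ p0⊥)
    [Ax]  ⊢ p1, p1⊥
    [Ax]  ⊢ p0, p0⊥

Result: YES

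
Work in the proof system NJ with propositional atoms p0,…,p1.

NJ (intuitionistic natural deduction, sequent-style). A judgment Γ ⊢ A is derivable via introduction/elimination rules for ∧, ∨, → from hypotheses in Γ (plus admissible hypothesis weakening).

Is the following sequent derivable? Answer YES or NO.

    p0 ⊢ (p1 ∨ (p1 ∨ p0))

Proof tree:
[∨I₂] p0 ⊢ (p1 ∨ (p1 ∨ p0))
  [∨I₂] p0 ⊢ (p1 ∨ p0)
    [Ax] p0 ⊢ p0

Result: YES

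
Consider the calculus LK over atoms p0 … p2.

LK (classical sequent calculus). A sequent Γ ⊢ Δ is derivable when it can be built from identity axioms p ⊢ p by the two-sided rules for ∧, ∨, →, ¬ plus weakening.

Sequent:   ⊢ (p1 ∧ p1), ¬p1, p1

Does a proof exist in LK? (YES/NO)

Proof tree:
[WR]  ⊢ (p1 ∧ p1), ¬p1, p1
  [¬R]  ⊢ (p1 ∧ p1), ¬p1
    [∧R] p1 ⊢ (p1 ∧ p1)
      [Ax] p1 ⊢ p1
      [Ax] p1 ⊢ p1

Result: YES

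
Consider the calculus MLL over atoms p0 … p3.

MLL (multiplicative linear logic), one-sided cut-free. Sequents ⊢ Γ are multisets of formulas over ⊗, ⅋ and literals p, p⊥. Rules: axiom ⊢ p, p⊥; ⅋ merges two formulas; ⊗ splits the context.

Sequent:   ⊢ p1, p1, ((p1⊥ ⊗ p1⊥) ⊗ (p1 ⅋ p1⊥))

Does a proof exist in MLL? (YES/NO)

Derivation trace:
[⊗]  ⊢ p1, p1, ((p1⊥ ⊗ p1⊥) ⊗ (p1 ⅋ p1⊥))
  [⊗]  ⊢ p1, p1, (p1⊥ ⊗ p1⊥)
    [Ax]  ⊢ p1, p1⊥
    [Ax]  ⊢ p1, p1⊥
  [⅋]  ⊢ (p1 ⅋ p1⊥)
    [Ax]  ⊢ p1, p1⊥

Result: YES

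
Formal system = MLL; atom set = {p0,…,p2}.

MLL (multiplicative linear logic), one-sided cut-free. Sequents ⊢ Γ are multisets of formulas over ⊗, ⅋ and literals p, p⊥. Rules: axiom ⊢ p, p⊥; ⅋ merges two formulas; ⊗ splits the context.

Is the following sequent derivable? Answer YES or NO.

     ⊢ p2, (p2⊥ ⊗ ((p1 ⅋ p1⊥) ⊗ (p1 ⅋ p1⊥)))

Derivation (root first):
[⊗]  ⊢ p2, (p2⊥ ⊗ ((p1 ⅋ p1⊥) ⊗ (p1 ⅋ p1⊥)))
  [Ax]  ⊢ p2, p2⊥
  [⊗]  ⊢ ((p1 ⅋ p1⊥) ⊗ (p1 ⅋ p1⊥))
    [⅋]  ⊢ (p1 ⅋ p1⊥)
      [Ax]  ⊢ p1, p1⊥
    [⅋]  ⊢ (p1 ⅋ p1⊥)
      [Ax]  ⊢ p1, p1⊥

Result: YES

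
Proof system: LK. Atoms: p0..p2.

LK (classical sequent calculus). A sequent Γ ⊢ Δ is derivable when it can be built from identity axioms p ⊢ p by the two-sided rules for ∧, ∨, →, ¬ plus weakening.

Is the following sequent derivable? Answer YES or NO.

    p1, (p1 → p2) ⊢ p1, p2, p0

Derivation trace:
[WR] p1, (p1 → p2) ⊢ p1, p2, p0
  [→L] p1, (p1 → p2) ⊢ p1, p2
    [WR] p1 ⊢ p1, p1
      [Ax] p1 ⊢ p1
    [Ax] p2 ⊢ p2

Result: YES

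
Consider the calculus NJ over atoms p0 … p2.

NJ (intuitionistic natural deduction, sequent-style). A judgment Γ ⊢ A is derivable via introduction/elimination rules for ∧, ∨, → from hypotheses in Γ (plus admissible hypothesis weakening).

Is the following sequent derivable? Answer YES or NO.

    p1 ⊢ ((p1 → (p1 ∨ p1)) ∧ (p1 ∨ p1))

Derivation (root first):
[∧I] p1 ⊢ ((p1 → (p1 ∨ p1)) ∧ (p1 ∨ p1))
  [→I]  ⊢ (p1 → (p1 ∨ p1))
    [∨I₁] p1 ⊢ (p1 ∨ p1)
      [Ax] p1 ⊢ p1
  [∨I₁] p1 ⊢ (p1 ∨ p1)
    [Ax] p1 ⊢ p1

Result: YES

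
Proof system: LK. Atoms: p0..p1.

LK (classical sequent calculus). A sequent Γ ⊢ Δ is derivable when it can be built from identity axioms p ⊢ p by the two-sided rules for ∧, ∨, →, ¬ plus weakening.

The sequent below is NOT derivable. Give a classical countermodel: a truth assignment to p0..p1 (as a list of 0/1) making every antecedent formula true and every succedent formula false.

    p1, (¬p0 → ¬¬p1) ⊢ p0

Search for a countermodel by truth-table:
  v=00: Γ:[p1=F, (¬p0 → ¬¬p1)=F] Δ:[p0=F] refutes=False
  v=01: Γ:[p1=T, (¬p0 → ¬¬p1)=T] Δ:[p0=F] refutes=True  ← countermodel

Result: [0, 1]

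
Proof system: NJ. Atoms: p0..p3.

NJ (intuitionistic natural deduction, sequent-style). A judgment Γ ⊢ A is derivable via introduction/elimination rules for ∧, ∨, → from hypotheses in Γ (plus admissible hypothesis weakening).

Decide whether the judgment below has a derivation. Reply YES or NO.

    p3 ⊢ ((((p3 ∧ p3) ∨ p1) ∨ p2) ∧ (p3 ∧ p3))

Derivation (root first):
[∧I] p3 ⊢ ((((p3 ∧ p3) ∨ p1) ∨ p2) ∧ (p3 ∧ p3))
  [∨I₁] p3 ⊢ (((p3 ∧ p3) ∨ p1) ∨ p2)
    [∨I₁] p3 ⊢ ((p3 ∧ p3) ∨ p1)
      [∧I] p3 ⊢ (p3 ∧ p3)
        [Ax] p3 ⊢ p3
        [Ax] p3 ⊢ p3
  [∧I] p3 ⊢ (p3 ∧ p3)
    [Ax] p3 ⊢ p3
    [Ax] p3 ⊢ p3

Result: YES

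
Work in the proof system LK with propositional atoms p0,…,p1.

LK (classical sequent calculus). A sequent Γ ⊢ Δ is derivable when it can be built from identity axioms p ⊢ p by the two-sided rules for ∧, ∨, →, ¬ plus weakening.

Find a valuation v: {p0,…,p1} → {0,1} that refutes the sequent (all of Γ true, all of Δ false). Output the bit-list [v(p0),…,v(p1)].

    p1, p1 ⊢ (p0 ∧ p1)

Search for a countermodel by truth-table:
  v=00: Γ:[p1=F, p1=F] Δ:[(p0 ∧ p1)=F] refutes=False
  v=01: Γ:[p1=T, p1=T] Δ:[(p0 ∧ p1)=F] refutes=True  ← countermodel

Result: [0, 1]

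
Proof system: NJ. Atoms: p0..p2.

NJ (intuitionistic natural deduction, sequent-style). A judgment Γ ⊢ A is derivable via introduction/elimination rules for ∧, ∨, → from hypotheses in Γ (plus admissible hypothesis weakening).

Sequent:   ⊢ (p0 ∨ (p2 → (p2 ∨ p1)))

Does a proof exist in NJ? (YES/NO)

Proof tree:
[∨I₂]  ⊢ (p0 ∨ (p2 → (p2 ∨ p1)))
  [→I]  ⊢ (p2 → (p2 ∨ p1))
    [∨I₁] p2 ⊢ (p2 ∨ p1)
      [Ax] p2 ⊢ p2

Result: YES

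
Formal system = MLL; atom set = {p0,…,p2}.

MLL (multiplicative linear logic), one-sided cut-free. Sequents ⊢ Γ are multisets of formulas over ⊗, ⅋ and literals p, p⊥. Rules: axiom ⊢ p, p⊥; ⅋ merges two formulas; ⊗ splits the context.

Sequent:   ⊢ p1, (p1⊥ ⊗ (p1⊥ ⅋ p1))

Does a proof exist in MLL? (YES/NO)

Proof tree:
[⊗]  ⊢ p1, (p1⊥ ⊗ (p1⊥ ⅋ p1))
  [Ax]  ⊢ p1, p1⊥
  [⅋]  ⊢ (p1⊥ ⅋ p1)
    [Ax]  ⊢ p1, p1⊥

Result: YES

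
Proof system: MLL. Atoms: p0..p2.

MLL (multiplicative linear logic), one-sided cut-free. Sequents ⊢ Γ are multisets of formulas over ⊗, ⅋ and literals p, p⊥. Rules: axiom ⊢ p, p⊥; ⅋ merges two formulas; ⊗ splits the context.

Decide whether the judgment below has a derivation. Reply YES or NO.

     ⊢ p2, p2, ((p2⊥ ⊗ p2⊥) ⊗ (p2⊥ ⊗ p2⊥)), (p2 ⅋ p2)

Derivation (root first):
[⅋]  ⊢ p2, p2, ((p2⊥ ⊗ p2⊥) ⊗ (p2⊥ ⊗ p2⊥)), (p2 ⅋ p2)
  [⊗]  ⊢ p2, p2, p2, p2, ((p2⊥ ⊗ p2⊥) ⊗ (p2⊥ ⊗ p2⊥))
    [⊗]  ⊢ p2, p2, (p2⊥ ⊗ p2⊥)
      [Ax]  ⊢ p2, p2⊥
      [Ax]  ⊢ p2, p2⊥
    [⊗]  ⊢ p2, p2, (p2⊥ ⊗ p2⊥)
      [Ax]  ⊢ p2, p2⊥
      [Ax]  ⊢ p2, p2⊥

Result: YES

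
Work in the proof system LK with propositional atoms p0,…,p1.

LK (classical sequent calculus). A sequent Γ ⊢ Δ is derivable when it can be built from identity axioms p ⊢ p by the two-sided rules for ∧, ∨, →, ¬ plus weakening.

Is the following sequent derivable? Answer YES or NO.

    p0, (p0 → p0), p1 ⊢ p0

Derivation trace:
[WL] p0, (p0 → p0), p1 ⊢ p0
  [→L] p0, (p0 → p0) ⊢ p0
    [WR] p0 ⊢ p0, p0
      [Ax] p0 ⊢ p0
    [Ax] p0 ⊢ p0

Result: YES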